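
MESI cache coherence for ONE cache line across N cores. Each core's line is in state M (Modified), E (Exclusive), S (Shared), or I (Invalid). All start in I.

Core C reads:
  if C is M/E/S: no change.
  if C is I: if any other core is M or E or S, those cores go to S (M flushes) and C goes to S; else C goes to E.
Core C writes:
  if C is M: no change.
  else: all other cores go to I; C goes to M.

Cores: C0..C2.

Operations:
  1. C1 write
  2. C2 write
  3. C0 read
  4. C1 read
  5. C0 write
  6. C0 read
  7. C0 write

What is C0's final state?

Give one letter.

Op 1: C1 write [C1 write: invalidate none -> C1=M] -> [I,M,I]
Op 2: C2 write [C2 write: invalidate ['C1=M'] -> C2=M] -> [I,I,M]
Op 3: C0 read [C0 read from I: others=['C2=M'] -> C0=S, others downsized to S] -> [S,I,S]
Op 4: C1 read [C1 read from I: others=['C0=S', 'C2=S'] -> C1=S, others downsized to S] -> [S,S,S]
Op 5: C0 write [C0 write: invalidate ['C1=S', 'C2=S'] -> C0=M] -> [M,I,I]
Op 6: C0 read [C0 read: already in M, no change] -> [M,I,I]
Op 7: C0 write [C0 write: already M (modified), no change] -> [M,I,I]

Answer: M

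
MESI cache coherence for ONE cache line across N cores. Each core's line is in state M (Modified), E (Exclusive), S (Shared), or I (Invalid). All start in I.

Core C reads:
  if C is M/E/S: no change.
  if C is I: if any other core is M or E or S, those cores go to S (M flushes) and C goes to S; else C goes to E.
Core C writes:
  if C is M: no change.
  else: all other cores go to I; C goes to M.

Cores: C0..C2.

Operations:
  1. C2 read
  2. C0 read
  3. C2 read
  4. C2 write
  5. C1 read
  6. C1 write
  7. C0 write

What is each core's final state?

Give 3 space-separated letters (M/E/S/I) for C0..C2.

Answer: M I I

Derivation:
Op 1: C2 read [C2 read from I: no other sharers -> C2=E (exclusive)] -> [I,I,E]
Op 2: C0 read [C0 read from I: others=['C2=E'] -> C0=S, others downsized to S] -> [S,I,S]
Op 3: C2 read [C2 read: already in S, no change] -> [S,I,S]
Op 4: C2 write [C2 write: invalidate ['C0=S'] -> C2=M] -> [I,I,M]
Op 5: C1 read [C1 read from I: others=['C2=M'] -> C1=S, others downsized to S] -> [I,S,S]
Op 6: C1 write [C1 write: invalidate ['C2=S'] -> C1=M] -> [I,M,I]
Op 7: C0 write [C0 write: invalidate ['C1=M'] -> C0=M] -> [M,I,I]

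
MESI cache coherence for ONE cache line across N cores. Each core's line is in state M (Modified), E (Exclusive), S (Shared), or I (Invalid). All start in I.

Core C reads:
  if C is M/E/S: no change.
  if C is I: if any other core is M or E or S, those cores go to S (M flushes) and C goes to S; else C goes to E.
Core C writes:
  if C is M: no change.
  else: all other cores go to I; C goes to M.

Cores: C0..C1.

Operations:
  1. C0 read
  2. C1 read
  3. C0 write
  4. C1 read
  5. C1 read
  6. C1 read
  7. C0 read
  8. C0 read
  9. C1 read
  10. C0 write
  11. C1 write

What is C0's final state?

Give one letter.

Answer: I

Derivation:
Op 1: C0 read [C0 read from I: no other sharers -> C0=E (exclusive)] -> [E,I]
Op 2: C1 read [C1 read from I: others=['C0=E'] -> C1=S, others downsized to S] -> [S,S]
Op 3: C0 write [C0 write: invalidate ['C1=S'] -> C0=M] -> [M,I]
Op 4: C1 read [C1 read from I: others=['C0=M'] -> C1=S, others downsized to S] -> [S,S]
Op 5: C1 read [C1 read: already in S, no change] -> [S,S]
Op 6: C1 read [C1 read: already in S, no change] -> [S,S]
Op 7: C0 read [C0 read: already in S, no change] -> [S,S]
Op 8: C0 read [C0 read: already in S, no change] -> [S,S]
Op 9: C1 read [C1 read: already in S, no change] -> [S,S]
Op 10: C0 write [C0 write: invalidate ['C1=S'] -> C0=M] -> [M,I]
Op 11: C1 write [C1 write: invalidate ['C0=M'] -> C1=M] -> [I,M]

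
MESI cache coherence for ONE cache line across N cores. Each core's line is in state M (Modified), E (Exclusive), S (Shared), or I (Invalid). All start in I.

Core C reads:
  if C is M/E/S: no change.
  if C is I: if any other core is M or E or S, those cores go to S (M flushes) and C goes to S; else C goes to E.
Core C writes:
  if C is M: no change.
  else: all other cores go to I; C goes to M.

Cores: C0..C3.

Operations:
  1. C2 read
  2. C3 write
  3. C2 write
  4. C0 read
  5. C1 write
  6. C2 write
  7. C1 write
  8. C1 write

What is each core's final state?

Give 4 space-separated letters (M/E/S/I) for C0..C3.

Op 1: C2 read [C2 read from I: no other sharers -> C2=E (exclusive)] -> [I,I,E,I]
Op 2: C3 write [C3 write: invalidate ['C2=E'] -> C3=M] -> [I,I,I,M]
Op 3: C2 write [C2 write: invalidate ['C3=M'] -> C2=M] -> [I,I,M,I]
Op 4: C0 read [C0 read from I: others=['C2=M'] -> C0=S, others downsized to S] -> [S,I,S,I]
Op 5: C1 write [C1 write: invalidate ['C0=S', 'C2=S'] -> C1=M] -> [I,M,I,I]
Op 6: C2 write [C2 write: invalidate ['C1=M'] -> C2=M] -> [I,I,M,I]
Op 7: C1 write [C1 write: invalidate ['C2=M'] -> C1=M] -> [I,M,I,I]
Op 8: C1 write [C1 write: already M (modified), no change] -> [I,M,I,I]

Answer: I M I I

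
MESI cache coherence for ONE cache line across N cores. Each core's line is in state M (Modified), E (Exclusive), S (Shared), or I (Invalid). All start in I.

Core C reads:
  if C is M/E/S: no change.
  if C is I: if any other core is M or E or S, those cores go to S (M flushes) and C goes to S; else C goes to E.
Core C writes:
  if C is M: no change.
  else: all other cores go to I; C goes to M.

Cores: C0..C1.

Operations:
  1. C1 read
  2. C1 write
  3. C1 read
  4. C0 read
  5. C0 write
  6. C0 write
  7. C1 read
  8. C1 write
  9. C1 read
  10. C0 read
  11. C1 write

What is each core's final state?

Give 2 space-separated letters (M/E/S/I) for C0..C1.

Answer: I M

Derivation:
Op 1: C1 read [C1 read from I: no other sharers -> C1=E (exclusive)] -> [I,E]
Op 2: C1 write [C1 write: invalidate none -> C1=M] -> [I,M]
Op 3: C1 read [C1 read: already in M, no change] -> [I,M]
Op 4: C0 read [C0 read from I: others=['C1=M'] -> C0=S, others downsized to S] -> [S,S]
Op 5: C0 write [C0 write: invalidate ['C1=S'] -> C0=M] -> [M,I]
Op 6: C0 write [C0 write: already M (modified), no change] -> [M,I]
Op 7: C1 read [C1 read from I: others=['C0=M'] -> C1=S, others downsized to S] -> [S,S]
Op 8: C1 write [C1 write: invalidate ['C0=S'] -> C1=M] -> [I,M]
Op 9: C1 read [C1 read: already in M, no change] -> [I,M]
Op 10: C0 read [C0 read from I: others=['C1=M'] -> C0=S, others downsized to S] -> [S,S]
Op 11: C1 write [C1 write: invalidate ['C0=S'] -> C1=M] -> [I,M]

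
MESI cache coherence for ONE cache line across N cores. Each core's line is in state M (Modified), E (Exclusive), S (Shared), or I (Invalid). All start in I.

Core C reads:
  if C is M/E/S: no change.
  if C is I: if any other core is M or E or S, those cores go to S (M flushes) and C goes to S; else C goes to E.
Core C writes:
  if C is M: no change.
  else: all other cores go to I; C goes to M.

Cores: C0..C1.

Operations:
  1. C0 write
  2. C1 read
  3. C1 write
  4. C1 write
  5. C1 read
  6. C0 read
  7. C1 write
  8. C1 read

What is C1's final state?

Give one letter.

Answer: M

Derivation:
Op 1: C0 write [C0 write: invalidate none -> C0=M] -> [M,I]
Op 2: C1 read [C1 read from I: others=['C0=M'] -> C1=S, others downsized to S] -> [S,S]
Op 3: C1 write [C1 write: invalidate ['C0=S'] -> C1=M] -> [I,M]
Op 4: C1 write [C1 write: already M (modified), no change] -> [I,M]
Op 5: C1 read [C1 read: already in M, no change] -> [I,M]
Op 6: C0 read [C0 read from I: others=['C1=M'] -> C0=S, others downsized to S] -> [S,S]
Op 7: C1 write [C1 write: invalidate ['C0=S'] -> C1=M] -> [I,M]
Op 8: C1 read [C1 read: already in M, no change] -> [I,M]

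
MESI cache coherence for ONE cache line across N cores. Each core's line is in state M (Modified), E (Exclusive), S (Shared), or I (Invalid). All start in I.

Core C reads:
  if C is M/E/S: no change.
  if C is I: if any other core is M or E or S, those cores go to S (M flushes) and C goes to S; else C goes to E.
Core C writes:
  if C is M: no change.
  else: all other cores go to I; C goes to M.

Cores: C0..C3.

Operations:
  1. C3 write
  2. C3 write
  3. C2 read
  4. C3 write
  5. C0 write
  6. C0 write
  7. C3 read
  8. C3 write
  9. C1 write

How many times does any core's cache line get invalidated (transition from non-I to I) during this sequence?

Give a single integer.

Answer: 4

Derivation:
Op 1: C3 write [C3 write: invalidate none -> C3=M] -> [I,I,I,M] (invalidations this op: 0; running total: 0)
Op 2: C3 write [C3 write: already M (modified), no change] -> [I,I,I,M] (invalidations this op: 0; running total: 0)
Op 3: C2 read [C2 read from I: others=['C3=M'] -> C2=S, others downsized to S] -> [I,I,S,S] (invalidations this op: 0; running total: 0)
Op 4: C3 write [C3 write: invalidate ['C2=S'] -> C3=M] -> [I,I,I,M] (invalidations this op: 1; running total: 1)
Op 5: C0 write [C0 write: invalidate ['C3=M'] -> C0=M] -> [M,I,I,I] (invalidations this op: 1; running total: 2)
Op 6: C0 write [C0 write: already M (modified), no change] -> [M,I,I,I] (invalidations this op: 0; running total: 2)
Op 7: C3 read [C3 read from I: others=['C0=M'] -> C3=S, others downsized to S] -> [S,I,I,S] (invalidations this op: 0; running total: 2)
Op 8: C3 write [C3 write: invalidate ['C0=S'] -> C3=M] -> [I,I,I,M] (invalidations this op: 1; running total: 3)
Op 9: C1 write [C1 write: invalidate ['C3=M'] -> C1=M] -> [I,M,I,I] (invalidations this op: 1; running total: 4)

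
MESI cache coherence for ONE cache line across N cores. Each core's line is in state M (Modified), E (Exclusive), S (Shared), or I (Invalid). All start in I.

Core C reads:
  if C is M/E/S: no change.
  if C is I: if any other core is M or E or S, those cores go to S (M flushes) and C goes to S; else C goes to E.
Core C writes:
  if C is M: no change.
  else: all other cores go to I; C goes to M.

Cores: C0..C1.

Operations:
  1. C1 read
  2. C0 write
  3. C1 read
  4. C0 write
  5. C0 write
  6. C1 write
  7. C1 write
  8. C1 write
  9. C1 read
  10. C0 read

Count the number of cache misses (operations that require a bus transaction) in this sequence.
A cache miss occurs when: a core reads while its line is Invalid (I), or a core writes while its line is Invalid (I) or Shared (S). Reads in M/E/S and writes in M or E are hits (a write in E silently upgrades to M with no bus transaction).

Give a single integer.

Answer: 6

Derivation:
Op 1: C1 read [C1 read from I: no other sharers -> C1=E (exclusive)] -> [I,E] [MISS #1: read from I]
Op 2: C0 write [C0 write: invalidate ['C1=E'] -> C0=M] -> [M,I] [MISS #2: write from I]
Op 3: C1 read [C1 read from I: others=['C0=M'] -> C1=S, others downsized to S] -> [S,S] [MISS #3: read from I]
Op 4: C0 write [C0 write: invalidate ['C1=S'] -> C0=M] -> [M,I] [MISS #4: write from S]
Op 5: C0 write [C0 write: already M (modified), no change] -> [M,I] [hit: write from M]
Op 6: C1 write [C1 write: invalidate ['C0=M'] -> C1=M] -> [I,M] [MISS #5: write from I]
Op 7: C1 write [C1 write: already M (modified), no change] -> [I,M] [hit: write from M]
Op 8: C1 write [C1 write: already M (modified), no change] -> [I,M] [hit: write from M]
Op 9: C1 read [C1 read: already in M, no change] -> [I,M] [hit: read from M]
Op 10: C0 read [C0 read from I: others=['C1=M'] -> C0=S, others downsized to S] -> [S,S] [MISS #6: read from I]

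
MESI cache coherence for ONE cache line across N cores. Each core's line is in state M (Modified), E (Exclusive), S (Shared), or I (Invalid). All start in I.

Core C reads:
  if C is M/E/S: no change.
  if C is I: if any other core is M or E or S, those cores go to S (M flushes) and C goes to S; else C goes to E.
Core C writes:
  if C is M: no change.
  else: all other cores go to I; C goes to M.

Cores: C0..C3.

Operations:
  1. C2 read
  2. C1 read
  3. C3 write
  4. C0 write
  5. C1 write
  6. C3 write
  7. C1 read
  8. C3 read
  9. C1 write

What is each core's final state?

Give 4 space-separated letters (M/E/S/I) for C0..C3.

Answer: I M I I

Derivation:
Op 1: C2 read [C2 read from I: no other sharers -> C2=E (exclusive)] -> [I,I,E,I]
Op 2: C1 read [C1 read from I: others=['C2=E'] -> C1=S, others downsized to S] -> [I,S,S,I]
Op 3: C3 write [C3 write: invalidate ['C1=S', 'C2=S'] -> C3=M] -> [I,I,I,M]
Op 4: C0 write [C0 write: invalidate ['C3=M'] -> C0=M] -> [M,I,I,I]
Op 5: C1 write [C1 write: invalidate ['C0=M'] -> C1=M] -> [I,M,I,I]
Op 6: C3 write [C3 write: invalidate ['C1=M'] -> C3=M] -> [I,I,I,M]
Op 7: C1 read [C1 read from I: others=['C3=M'] -> C1=S, others downsized to S] -> [I,S,I,S]
Op 8: C3 read [C3 read: already in S, no change] -> [I,S,I,S]
Op 9: C1 write [C1 write: invalidate ['C3=S'] -> C1=M] -> [I,M,I,I]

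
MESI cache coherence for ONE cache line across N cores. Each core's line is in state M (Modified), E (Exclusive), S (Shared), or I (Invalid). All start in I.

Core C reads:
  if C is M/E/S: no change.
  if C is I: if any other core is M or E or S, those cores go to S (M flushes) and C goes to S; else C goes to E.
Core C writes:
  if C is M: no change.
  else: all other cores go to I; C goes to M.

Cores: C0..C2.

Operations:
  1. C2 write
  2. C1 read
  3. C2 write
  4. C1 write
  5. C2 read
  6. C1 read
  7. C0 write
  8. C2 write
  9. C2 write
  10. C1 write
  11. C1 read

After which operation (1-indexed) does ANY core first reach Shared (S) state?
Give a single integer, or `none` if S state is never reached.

Answer: 2

Derivation:
Op 1: C2 write [C2 write: invalidate none -> C2=M] -> [I,I,M]
Op 2: C1 read [C1 read from I: others=['C2=M'] -> C1=S, others downsized to S] -> [I,S,S]
  -> First S state at op 2; remaining ops need not be traced.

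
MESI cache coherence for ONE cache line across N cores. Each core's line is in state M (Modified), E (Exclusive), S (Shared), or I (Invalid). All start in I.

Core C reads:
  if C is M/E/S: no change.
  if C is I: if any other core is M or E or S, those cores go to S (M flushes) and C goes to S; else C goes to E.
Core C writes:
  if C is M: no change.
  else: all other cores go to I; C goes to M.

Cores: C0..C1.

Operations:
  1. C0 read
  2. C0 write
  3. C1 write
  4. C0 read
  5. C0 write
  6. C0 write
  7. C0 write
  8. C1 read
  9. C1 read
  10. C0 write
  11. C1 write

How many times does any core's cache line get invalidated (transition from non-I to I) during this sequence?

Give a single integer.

Op 1: C0 read [C0 read from I: no other sharers -> C0=E (exclusive)] -> [E,I] (invalidations this op: 0; running total: 0)
Op 2: C0 write [C0 write: invalidate none -> C0=M] -> [M,I] (invalidations this op: 0; running total: 0)
Op 3: C1 write [C1 write: invalidate ['C0=M'] -> C1=M] -> [I,M] (invalidations this op: 1; running total: 1)
Op 4: C0 read [C0 read from I: others=['C1=M'] -> C0=S, others downsized to S] -> [S,S] (invalidations this op: 0; running total: 1)
Op 5: C0 write [C0 write: invalidate ['C1=S'] -> C0=M] -> [M,I] (invalidations this op: 1; running total: 2)
Op 6: C0 write [C0 write: already M (modified), no change] -> [M,I] (invalidations this op: 0; running total: 2)
Op 7: C0 write [C0 write: already M (modified), no change] -> [M,I] (invalidations this op: 0; running total: 2)
Op 8: C1 read [C1 read from I: others=['C0=M'] -> C1=S, others downsized to S] -> [S,S] (invalidations this op: 0; running total: 2)
Op 9: C1 read [C1 read: already in S, no change] -> [S,S] (invalidations this op: 0; running total: 2)
Op 10: C0 write [C0 write: invalidate ['C1=S'] -> C0=M] -> [M,I] (invalidations this op: 1; running total: 3)
Op 11: C1 write [C1 write: invalidate ['C0=M'] -> C1=M] -> [I,M] (invalidations this op: 1; running total: 4)

Answer: 4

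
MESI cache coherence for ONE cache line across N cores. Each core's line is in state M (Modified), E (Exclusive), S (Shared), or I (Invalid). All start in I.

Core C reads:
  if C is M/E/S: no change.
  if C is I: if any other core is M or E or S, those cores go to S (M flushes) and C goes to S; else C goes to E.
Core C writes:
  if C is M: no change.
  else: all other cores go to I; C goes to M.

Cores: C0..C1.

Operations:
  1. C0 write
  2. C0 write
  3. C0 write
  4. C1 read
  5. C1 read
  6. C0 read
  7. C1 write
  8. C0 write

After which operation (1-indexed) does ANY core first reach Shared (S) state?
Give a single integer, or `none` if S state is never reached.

Op 1: C0 write [C0 write: invalidate none -> C0=M] -> [M,I]
Op 2: C0 write [C0 write: already M (modified), no change] -> [M,I]
Op 3: C0 write [C0 write: already M (modified), no change] -> [M,I]
Op 4: C1 read [C1 read from I: others=['C0=M'] -> C1=S, others downsized to S] -> [S,S]
  -> First S state at op 4; remaining ops need not be traced.

Answer: 4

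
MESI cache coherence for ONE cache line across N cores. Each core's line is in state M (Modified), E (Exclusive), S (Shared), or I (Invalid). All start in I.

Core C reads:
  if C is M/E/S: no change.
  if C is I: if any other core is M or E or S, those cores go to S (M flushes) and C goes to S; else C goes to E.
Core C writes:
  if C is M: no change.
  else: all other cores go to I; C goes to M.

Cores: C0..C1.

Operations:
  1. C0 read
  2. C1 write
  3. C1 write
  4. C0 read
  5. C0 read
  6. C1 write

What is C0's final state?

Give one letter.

Answer: I

Derivation:
Op 1: C0 read [C0 read from I: no other sharers -> C0=E (exclusive)] -> [E,I]
Op 2: C1 write [C1 write: invalidate ['C0=E'] -> C1=M] -> [I,M]
Op 3: C1 write [C1 write: already M (modified), no change] -> [I,M]
Op 4: C0 read [C0 read from I: others=['C1=M'] -> C0=S, others downsized to S] -> [S,S]
Op 5: C0 read [C0 read: already in S, no change] -> [S,S]
Op 6: C1 write [C1 write: invalidate ['C0=S'] -> C1=M] -> [I,M]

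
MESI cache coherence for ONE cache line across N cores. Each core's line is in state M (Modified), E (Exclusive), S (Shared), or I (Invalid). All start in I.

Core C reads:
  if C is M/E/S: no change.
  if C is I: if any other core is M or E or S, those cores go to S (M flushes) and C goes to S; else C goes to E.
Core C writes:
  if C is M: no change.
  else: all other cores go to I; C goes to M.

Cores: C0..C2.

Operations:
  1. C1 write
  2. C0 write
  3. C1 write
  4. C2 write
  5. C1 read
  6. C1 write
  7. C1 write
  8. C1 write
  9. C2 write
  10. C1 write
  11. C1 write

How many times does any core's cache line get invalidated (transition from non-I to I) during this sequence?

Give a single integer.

Op 1: C1 write [C1 write: invalidate none -> C1=M] -> [I,M,I] (invalidations this op: 0; running total: 0)
Op 2: C0 write [C0 write: invalidate ['C1=M'] -> C0=M] -> [M,I,I] (invalidations this op: 1; running total: 1)
Op 3: C1 write [C1 write: invalidate ['C0=M'] -> C1=M] -> [I,M,I] (invalidations this op: 1; running total: 2)
Op 4: C2 write [C2 write: invalidate ['C1=M'] -> C2=M] -> [I,I,M] (invalidations this op: 1; running total: 3)
Op 5: C1 read [C1 read from I: others=['C2=M'] -> C1=S, others downsized to S] -> [I,S,S] (invalidations this op: 0; running total: 3)
Op 6: C1 write [C1 write: invalidate ['C2=S'] -> C1=M] -> [I,M,I] (invalidations this op: 1; running total: 4)
Op 7: C1 write [C1 write: already M (modified), no change] -> [I,M,I] (invalidations this op: 0; running total: 4)
Op 8: C1 write [C1 write: already M (modified), no change] -> [I,M,I] (invalidations this op: 0; running total: 4)
Op 9: C2 write [C2 write: invalidate ['C1=M'] -> C2=M] -> [I,I,M] (invalidations this op: 1; running total: 5)
Op 10: C1 write [C1 write: invalidate ['C2=M'] -> C1=M] -> [I,M,I] (invalidations this op: 1; running total: 6)
Op 11: C1 write [C1 write: already M (modified), no change] -> [I,M,I] (invalidations this op: 0; running total: 6)

Answer: 6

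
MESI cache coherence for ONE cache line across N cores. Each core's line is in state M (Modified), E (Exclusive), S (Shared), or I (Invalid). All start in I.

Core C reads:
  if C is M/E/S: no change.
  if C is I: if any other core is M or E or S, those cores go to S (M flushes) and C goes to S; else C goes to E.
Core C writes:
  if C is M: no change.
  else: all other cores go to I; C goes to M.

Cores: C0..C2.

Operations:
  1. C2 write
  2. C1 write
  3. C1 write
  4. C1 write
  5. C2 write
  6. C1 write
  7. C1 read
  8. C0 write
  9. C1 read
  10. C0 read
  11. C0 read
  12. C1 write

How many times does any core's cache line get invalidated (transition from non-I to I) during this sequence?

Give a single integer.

Op 1: C2 write [C2 write: invalidate none -> C2=M] -> [I,I,M] (invalidations this op: 0; running total: 0)
Op 2: C1 write [C1 write: invalidate ['C2=M'] -> C1=M] -> [I,M,I] (invalidations this op: 1; running total: 1)
Op 3: C1 write [C1 write: already M (modified), no change] -> [I,M,I] (invalidations this op: 0; running total: 1)
Op 4: C1 write [C1 write: already M (modified), no change] -> [I,M,I] (invalidations this op: 0; running total: 1)
Op 5: C2 write [C2 write: invalidate ['C1=M'] -> C2=M] -> [I,I,M] (invalidations this op: 1; running total: 2)
Op 6: C1 write [C1 write: invalidate ['C2=M'] -> C1=M] -> [I,M,I] (invalidations this op: 1; running total: 3)
Op 7: C1 read [C1 read: already in M, no change] -> [I,M,I] (invalidations this op: 0; running total: 3)
Op 8: C0 write [C0 write: invalidate ['C1=M'] -> C0=M] -> [M,I,I] (invalidations this op: 1; running total: 4)
Op 9: C1 read [C1 read from I: others=['C0=M'] -> C1=S, others downsized to S] -> [S,S,I] (invalidations this op: 0; running total: 4)
Op 10: C0 read [C0 read: already in S, no change] -> [S,S,I] (invalidations this op: 0; running total: 4)
Op 11: C0 read [C0 read: already in S, no change] -> [S,S,I] (invalidations this op: 0; running total: 4)
Op 12: C1 write [C1 write: invalidate ['C0=S'] -> C1=M] -> [I,M,I] (invalidations this op: 1; running total: 5)

Answer: 5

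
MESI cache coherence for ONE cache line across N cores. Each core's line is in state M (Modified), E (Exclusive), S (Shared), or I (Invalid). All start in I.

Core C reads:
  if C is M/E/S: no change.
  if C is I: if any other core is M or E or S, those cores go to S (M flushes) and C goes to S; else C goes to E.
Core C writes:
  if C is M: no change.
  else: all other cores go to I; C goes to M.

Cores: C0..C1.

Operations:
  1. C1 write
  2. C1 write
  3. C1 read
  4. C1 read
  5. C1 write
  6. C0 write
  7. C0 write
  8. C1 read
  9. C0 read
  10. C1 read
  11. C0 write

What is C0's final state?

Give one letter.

Answer: M

Derivation:
Op 1: C1 write [C1 write: invalidate none -> C1=M] -> [I,M]
Op 2: C1 write [C1 write: already M (modified), no change] -> [I,M]
Op 3: C1 read [C1 read: already in M, no change] -> [I,M]
Op 4: C1 read [C1 read: already in M, no change] -> [I,M]
Op 5: C1 write [C1 write: already M (modified), no change] -> [I,M]
Op 6: C0 write [C0 write: invalidate ['C1=M'] -> C0=M] -> [M,I]
Op 7: C0 write [C0 write: already M (modified), no change] -> [M,I]
Op 8: C1 read [C1 read from I: others=['C0=M'] -> C1=S, others downsized to S] -> [S,S]
Op 9: C0 read [C0 read: already in S, no change] -> [S,S]
Op 10: C1 read [C1 read: already in S, no change] -> [S,S]
Op 11: C0 write [C0 write: invalidate ['C1=S'] -> C0=M] -> [M,I]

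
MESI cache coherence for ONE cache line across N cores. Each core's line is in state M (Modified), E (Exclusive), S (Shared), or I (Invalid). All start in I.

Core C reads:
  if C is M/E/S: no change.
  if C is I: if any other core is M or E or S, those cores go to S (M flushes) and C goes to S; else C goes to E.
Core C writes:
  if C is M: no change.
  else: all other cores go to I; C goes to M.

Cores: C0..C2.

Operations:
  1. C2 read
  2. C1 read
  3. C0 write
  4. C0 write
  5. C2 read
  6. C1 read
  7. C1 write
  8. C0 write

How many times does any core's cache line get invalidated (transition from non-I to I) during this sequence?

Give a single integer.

Op 1: C2 read [C2 read from I: no other sharers -> C2=E (exclusive)] -> [I,I,E] (invalidations this op: 0; running total: 0)
Op 2: C1 read [C1 read from I: others=['C2=E'] -> C1=S, others downsized to S] -> [I,S,S] (invalidations this op: 0; running total: 0)
Op 3: C0 write [C0 write: invalidate ['C1=S', 'C2=S'] -> C0=M] -> [M,I,I] (invalidations this op: 2; running total: 2)
Op 4: C0 write [C0 write: already M (modified), no change] -> [M,I,I] (invalidations this op: 0; running total: 2)
Op 5: C2 read [C2 read from I: others=['C0=M'] -> C2=S, others downsized to S] -> [S,I,S] (invalidations this op: 0; running total: 2)
Op 6: C1 read [C1 read from I: others=['C0=S', 'C2=S'] -> C1=S, others downsized to S] -> [S,S,S] (invalidations this op: 0; running total: 2)
Op 7: C1 write [C1 write: invalidate ['C0=S', 'C2=S'] -> C1=M] -> [I,M,I] (invalidations this op: 2; running total: 4)
Op 8: C0 write [C0 write: invalidate ['C1=M'] -> C0=M] -> [M,I,I] (invalidations this op: 1; running total: 5)

Answer: 5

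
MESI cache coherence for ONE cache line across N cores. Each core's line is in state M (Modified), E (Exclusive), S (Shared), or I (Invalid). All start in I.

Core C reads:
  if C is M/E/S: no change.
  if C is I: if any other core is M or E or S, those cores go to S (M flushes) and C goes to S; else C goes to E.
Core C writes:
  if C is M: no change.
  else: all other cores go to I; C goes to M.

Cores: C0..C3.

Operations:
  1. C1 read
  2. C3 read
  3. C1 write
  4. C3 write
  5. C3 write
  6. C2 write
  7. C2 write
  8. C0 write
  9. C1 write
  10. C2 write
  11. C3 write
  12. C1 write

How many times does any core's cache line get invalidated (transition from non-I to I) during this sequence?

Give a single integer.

Op 1: C1 read [C1 read from I: no other sharers -> C1=E (exclusive)] -> [I,E,I,I] (invalidations this op: 0; running total: 0)
Op 2: C3 read [C3 read from I: others=['C1=E'] -> C3=S, others downsized to S] -> [I,S,I,S] (invalidations this op: 0; running total: 0)
Op 3: C1 write [C1 write: invalidate ['C3=S'] -> C1=M] -> [I,M,I,I] (invalidations this op: 1; running total: 1)
Op 4: C3 write [C3 write: invalidate ['C1=M'] -> C3=M] -> [I,I,I,M] (invalidations this op: 1; running total: 2)
Op 5: C3 write [C3 write: already M (modified), no change] -> [I,I,I,M] (invalidations this op: 0; running total: 2)
Op 6: C2 write [C2 write: invalidate ['C3=M'] -> C2=M] -> [I,I,M,I] (invalidations this op: 1; running total: 3)
Op 7: C2 write [C2 write: already M (modified), no change] -> [I,I,M,I] (invalidations this op: 0; running total: 3)
Op 8: C0 write [C0 write: invalidate ['C2=M'] -> C0=M] -> [M,I,I,I] (invalidations this op: 1; running total: 4)
Op 9: C1 write [C1 write: invalidate ['C0=M'] -> C1=M] -> [I,M,I,I] (invalidations this op: 1; running total: 5)
Op 10: C2 write [C2 write: invalidate ['C1=M'] -> C2=M] -> [I,I,M,I] (invalidations this op: 1; running total: 6)
Op 11: C3 write [C3 write: invalidate ['C2=M'] -> C3=M] -> [I,I,I,M] (invalidations this op: 1; running total: 7)
Op 12: C1 write [C1 write: invalidate ['C3=M'] -> C1=M] -> [I,M,I,I] (invalidations this op: 1; running total: 8)

Answer: 8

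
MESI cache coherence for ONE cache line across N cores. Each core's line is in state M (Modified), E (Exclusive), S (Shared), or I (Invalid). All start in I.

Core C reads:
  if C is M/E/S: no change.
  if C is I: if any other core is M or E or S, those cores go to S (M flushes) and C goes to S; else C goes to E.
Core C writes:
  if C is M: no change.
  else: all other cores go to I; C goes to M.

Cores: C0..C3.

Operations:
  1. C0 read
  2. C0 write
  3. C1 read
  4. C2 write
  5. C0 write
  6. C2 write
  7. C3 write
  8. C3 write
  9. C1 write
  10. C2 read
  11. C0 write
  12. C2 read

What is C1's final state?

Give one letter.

Answer: I

Derivation:
Op 1: C0 read [C0 read from I: no other sharers -> C0=E (exclusive)] -> [E,I,I,I]
Op 2: C0 write [C0 write: invalidate none -> C0=M] -> [M,I,I,I]
Op 3: C1 read [C1 read from I: others=['C0=M'] -> C1=S, others downsized to S] -> [S,S,I,I]
Op 4: C2 write [C2 write: invalidate ['C0=S', 'C1=S'] -> C2=M] -> [I,I,M,I]
Op 5: C0 write [C0 write: invalidate ['C2=M'] -> C0=M] -> [M,I,I,I]
Op 6: C2 write [C2 write: invalidate ['C0=M'] -> C2=M] -> [I,I,M,I]
Op 7: C3 write [C3 write: invalidate ['C2=M'] -> C3=M] -> [I,I,I,M]
Op 8: C3 write [C3 write: already M (modified), no change] -> [I,I,I,M]
Op 9: C1 write [C1 write: invalidate ['C3=M'] -> C1=M] -> [I,M,I,I]
Op 10: C2 read [C2 read from I: others=['C1=M'] -> C2=S, others downsized to S] -> [I,S,S,I]
Op 11: C0 write [C0 write: invalidate ['C1=S', 'C2=S'] -> C0=M] -> [M,I,I,I]
Op 12: C2 read [C2 read from I: others=['C0=M'] -> C2=S, others downsized to S] -> [S,I,S,I]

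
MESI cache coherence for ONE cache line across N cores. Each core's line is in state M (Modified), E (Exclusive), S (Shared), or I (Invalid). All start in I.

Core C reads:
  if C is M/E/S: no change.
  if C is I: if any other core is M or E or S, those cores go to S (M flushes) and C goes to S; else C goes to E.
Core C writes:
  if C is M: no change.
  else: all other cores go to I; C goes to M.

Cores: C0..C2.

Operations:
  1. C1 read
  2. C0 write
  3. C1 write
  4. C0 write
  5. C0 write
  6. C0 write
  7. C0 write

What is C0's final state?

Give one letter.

Answer: M

Derivation:
Op 1: C1 read [C1 read from I: no other sharers -> C1=E (exclusive)] -> [I,E,I]
Op 2: C0 write [C0 write: invalidate ['C1=E'] -> C0=M] -> [M,I,I]
Op 3: C1 write [C1 write: invalidate ['C0=M'] -> C1=M] -> [I,M,I]
Op 4: C0 write [C0 write: invalidate ['C1=M'] -> C0=M] -> [M,I,I]
Op 5: C0 write [C0 write: already M (modified), no change] -> [M,I,I]
Op 6: C0 write [C0 write: already M (modified), no change] -> [M,I,I]
Op 7: C0 write [C0 write: already M (modified), no change] -> [M,I,I]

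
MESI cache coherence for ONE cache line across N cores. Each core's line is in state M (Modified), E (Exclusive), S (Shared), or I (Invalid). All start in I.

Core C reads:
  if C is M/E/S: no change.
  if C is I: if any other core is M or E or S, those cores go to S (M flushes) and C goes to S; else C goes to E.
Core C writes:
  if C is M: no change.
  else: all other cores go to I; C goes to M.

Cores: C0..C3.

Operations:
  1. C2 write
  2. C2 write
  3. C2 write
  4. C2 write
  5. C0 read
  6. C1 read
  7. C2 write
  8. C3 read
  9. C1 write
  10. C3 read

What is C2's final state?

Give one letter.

Answer: I

Derivation:
Op 1: C2 write [C2 write: invalidate none -> C2=M] -> [I,I,M,I]
Op 2: C2 write [C2 write: already M (modified), no change] -> [I,I,M,I]
Op 3: C2 write [C2 write: already M (modified), no change] -> [I,I,M,I]
Op 4: C2 write [C2 write: already M (modified), no change] -> [I,I,M,I]
Op 5: C0 read [C0 read from I: others=['C2=M'] -> C0=S, others downsized to S] -> [S,I,S,I]
Op 6: C1 read [C1 read from I: others=['C0=S', 'C2=S'] -> C1=S, others downsized to S] -> [S,S,S,I]
Op 7: C2 write [C2 write: invalidate ['C0=S', 'C1=S'] -> C2=M] -> [I,I,M,I]
Op 8: C3 read [C3 read from I: others=['C2=M'] -> C3=S, others downsized to S] -> [I,I,S,S]
Op 9: C1 write [C1 write: invalidate ['C2=S', 'C3=S'] -> C1=M] -> [I,M,I,I]
Op 10: C3 read [C3 read from I: others=['C1=M'] -> C3=S, others downsized to S] -> [I,S,I,S]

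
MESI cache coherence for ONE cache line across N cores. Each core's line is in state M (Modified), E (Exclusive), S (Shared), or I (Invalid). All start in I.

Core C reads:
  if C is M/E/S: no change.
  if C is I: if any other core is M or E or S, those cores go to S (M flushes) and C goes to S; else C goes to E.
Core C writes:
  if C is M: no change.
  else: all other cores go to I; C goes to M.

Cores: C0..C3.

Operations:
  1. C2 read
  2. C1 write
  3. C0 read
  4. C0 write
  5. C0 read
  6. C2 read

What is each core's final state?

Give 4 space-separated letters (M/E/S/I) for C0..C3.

Op 1: C2 read [C2 read from I: no other sharers -> C2=E (exclusive)] -> [I,I,E,I]
Op 2: C1 write [C1 write: invalidate ['C2=E'] -> C1=M] -> [I,M,I,I]
Op 3: C0 read [C0 read from I: others=['C1=M'] -> C0=S, others downsized to S] -> [S,S,I,I]
Op 4: C0 write [C0 write: invalidate ['C1=S'] -> C0=M] -> [M,I,I,I]
Op 5: C0 read [C0 read: already in M, no change] -> [M,I,I,I]
Op 6: C2 read [C2 read from I: others=['C0=M'] -> C2=S, others downsized to S] -> [S,I,S,I]

Answer: S I S I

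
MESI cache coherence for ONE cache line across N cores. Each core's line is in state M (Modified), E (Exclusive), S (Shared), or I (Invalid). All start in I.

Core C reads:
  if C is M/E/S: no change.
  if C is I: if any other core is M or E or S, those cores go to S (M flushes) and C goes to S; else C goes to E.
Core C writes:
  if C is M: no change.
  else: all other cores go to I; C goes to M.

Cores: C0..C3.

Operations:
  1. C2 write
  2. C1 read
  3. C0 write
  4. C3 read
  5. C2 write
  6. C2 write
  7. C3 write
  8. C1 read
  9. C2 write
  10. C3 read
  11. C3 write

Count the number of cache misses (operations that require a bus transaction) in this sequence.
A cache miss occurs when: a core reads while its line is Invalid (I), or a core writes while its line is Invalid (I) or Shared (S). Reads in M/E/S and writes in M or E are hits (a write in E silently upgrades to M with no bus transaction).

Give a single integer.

Op 1: C2 write [C2 write: invalidate none -> C2=M] -> [I,I,M,I] [MISS #1: write from I]
Op 2: C1 read [C1 read from I: others=['C2=M'] -> C1=S, others downsized to S] -> [I,S,S,I] [MISS #2: read from I]
Op 3: C0 write [C0 write: invalidate ['C1=S', 'C2=S'] -> C0=M] -> [M,I,I,I] [MISS #3: write from I]
Op 4: C3 read [C3 read from I: others=['C0=M'] -> C3=S, others downsized to S] -> [S,I,I,S] [MISS #4: read from I]
Op 5: C2 write [C2 write: invalidate ['C0=S', 'C3=S'] -> C2=M] -> [I,I,M,I] [MISS #5: write from I]
Op 6: C2 write [C2 write: already M (modified), no change] -> [I,I,M,I] [hit: write from M]
Op 7: C3 write [C3 write: invalidate ['C2=M'] -> C3=M] -> [I,I,I,M] [MISS #6: write from I]
Op 8: C1 read [C1 read from I: others=['C3=M'] -> C1=S, others downsized to S] -> [I,S,I,S] [MISS #7: read from I]
Op 9: C2 write [C2 write: invalidate ['C1=S', 'C3=S'] -> C2=M] -> [I,I,M,I] [MISS #8: write from I]
Op 10: C3 read [C3 read from I: others=['C2=M'] -> C3=S, others downsized to S] -> [I,I,S,S] [MISS #9: read from I]
Op 11: C3 write [C3 write: invalidate ['C2=S'] -> C3=M] -> [I,I,I,M] [MISS #10: write from S]

Answer: 10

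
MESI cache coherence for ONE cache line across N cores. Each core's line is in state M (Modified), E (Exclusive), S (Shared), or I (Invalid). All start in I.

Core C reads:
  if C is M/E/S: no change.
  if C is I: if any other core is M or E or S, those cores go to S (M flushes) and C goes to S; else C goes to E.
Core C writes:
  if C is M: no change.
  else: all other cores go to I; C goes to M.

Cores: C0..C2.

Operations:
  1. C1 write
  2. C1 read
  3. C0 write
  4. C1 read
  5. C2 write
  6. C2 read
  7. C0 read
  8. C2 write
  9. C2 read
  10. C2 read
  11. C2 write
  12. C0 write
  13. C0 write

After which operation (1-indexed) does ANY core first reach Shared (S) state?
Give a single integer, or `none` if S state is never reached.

Op 1: C1 write [C1 write: invalidate none -> C1=M] -> [I,M,I]
Op 2: C1 read [C1 read: already in M, no change] -> [I,M,I]
Op 3: C0 write [C0 write: invalidate ['C1=M'] -> C0=M] -> [M,I,I]
Op 4: C1 read [C1 read from I: others=['C0=M'] -> C1=S, others downsized to S] -> [S,S,I]
  -> First S state at op 4; remaining ops need not be traced.

Answer: 4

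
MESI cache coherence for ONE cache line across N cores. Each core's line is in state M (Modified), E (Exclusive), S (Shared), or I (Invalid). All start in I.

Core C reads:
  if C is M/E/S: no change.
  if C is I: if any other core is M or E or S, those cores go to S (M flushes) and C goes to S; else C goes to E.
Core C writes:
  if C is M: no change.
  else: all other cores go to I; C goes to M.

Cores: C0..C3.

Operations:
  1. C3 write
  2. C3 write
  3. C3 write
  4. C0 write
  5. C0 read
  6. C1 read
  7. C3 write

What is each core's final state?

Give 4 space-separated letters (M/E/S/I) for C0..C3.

Op 1: C3 write [C3 write: invalidate none -> C3=M] -> [I,I,I,M]
Op 2: C3 write [C3 write: already M (modified), no change] -> [I,I,I,M]
Op 3: C3 write [C3 write: already M (modified), no change] -> [I,I,I,M]
Op 4: C0 write [C0 write: invalidate ['C3=M'] -> C0=M] -> [M,I,I,I]
Op 5: C0 read [C0 read: already in M, no change] -> [M,I,I,I]
Op 6: C1 read [C1 read from I: others=['C0=M'] -> C1=S, others downsized to S] -> [S,S,I,I]
Op 7: C3 write [C3 write: invalidate ['C0=S', 'C1=S'] -> C3=M] -> [I,I,I,M]

Answer: I I I M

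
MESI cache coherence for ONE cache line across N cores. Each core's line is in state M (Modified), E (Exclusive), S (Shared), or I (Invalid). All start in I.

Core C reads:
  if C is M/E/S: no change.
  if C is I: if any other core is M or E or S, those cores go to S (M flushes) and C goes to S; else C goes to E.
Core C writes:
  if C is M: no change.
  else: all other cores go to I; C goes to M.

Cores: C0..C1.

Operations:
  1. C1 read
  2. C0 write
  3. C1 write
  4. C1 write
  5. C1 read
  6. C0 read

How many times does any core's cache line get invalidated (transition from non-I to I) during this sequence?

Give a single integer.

Answer: 2

Derivation:
Op 1: C1 read [C1 read from I: no other sharers -> C1=E (exclusive)] -> [I,E] (invalidations this op: 0; running total: 0)
Op 2: C0 write [C0 write: invalidate ['C1=E'] -> C0=M] -> [M,I] (invalidations this op: 1; running total: 1)
Op 3: C1 write [C1 write: invalidate ['C0=M'] -> C1=M] -> [I,M] (invalidations this op: 1; running total: 2)
Op 4: C1 write [C1 write: already M (modified), no change] -> [I,M] (invalidations this op: 0; running total: 2)
Op 5: C1 read [C1 read: already in M, no change] -> [I,M] (invalidations this op: 0; running total: 2)
Op 6: C0 read [C0 read from I: others=['C1=M'] -> C0=S, others downsized to S] -> [S,S] (invalidations this op: 0; running total: 2)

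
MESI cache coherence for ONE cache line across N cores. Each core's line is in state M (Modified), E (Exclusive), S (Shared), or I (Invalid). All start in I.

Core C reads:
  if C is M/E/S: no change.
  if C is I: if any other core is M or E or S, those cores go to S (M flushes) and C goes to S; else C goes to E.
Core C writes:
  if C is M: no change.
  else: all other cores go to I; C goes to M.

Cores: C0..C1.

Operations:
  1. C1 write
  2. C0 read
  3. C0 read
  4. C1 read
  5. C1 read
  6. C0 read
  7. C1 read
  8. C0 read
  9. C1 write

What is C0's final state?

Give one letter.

Op 1: C1 write [C1 write: invalidate none -> C1=M] -> [I,M]
Op 2: C0 read [C0 read from I: others=['C1=M'] -> C0=S, others downsized to S] -> [S,S]
Op 3: C0 read [C0 read: already in S, no change] -> [S,S]
Op 4: C1 read [C1 read: already in S, no change] -> [S,S]
Op 5: C1 read [C1 read: already in S, no change] -> [S,S]
Op 6: C0 read [C0 read: already in S, no change] -> [S,S]
Op 7: C1 read [C1 read: already in S, no change] -> [S,S]
Op 8: C0 read [C0 read: already in S, no change] -> [S,S]
Op 9: C1 write [C1 write: invalidate ['C0=S'] -> C1=M] -> [I,M]

Answer: I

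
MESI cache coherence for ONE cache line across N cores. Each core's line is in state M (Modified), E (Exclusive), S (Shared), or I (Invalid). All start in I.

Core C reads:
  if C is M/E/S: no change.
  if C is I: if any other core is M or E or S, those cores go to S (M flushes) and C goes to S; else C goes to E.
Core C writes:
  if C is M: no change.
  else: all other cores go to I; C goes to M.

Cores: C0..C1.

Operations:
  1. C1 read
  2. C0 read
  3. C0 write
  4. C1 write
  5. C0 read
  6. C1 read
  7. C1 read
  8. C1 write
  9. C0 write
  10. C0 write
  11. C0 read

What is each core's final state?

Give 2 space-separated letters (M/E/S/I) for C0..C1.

Op 1: C1 read [C1 read from I: no other sharers -> C1=E (exclusive)] -> [I,E]
Op 2: C0 read [C0 read from I: others=['C1=E'] -> C0=S, others downsized to S] -> [S,S]
Op 3: C0 write [C0 write: invalidate ['C1=S'] -> C0=M] -> [M,I]
Op 4: C1 write [C1 write: invalidate ['C0=M'] -> C1=M] -> [I,M]
Op 5: C0 read [C0 read from I: others=['C1=M'] -> C0=S, others downsized to S] -> [S,S]
Op 6: C1 read [C1 read: already in S, no change] -> [S,S]
Op 7: C1 read [C1 read: already in S, no change] -> [S,S]
Op 8: C1 write [C1 write: invalidate ['C0=S'] -> C1=M] -> [I,M]
Op 9: C0 write [C0 write: invalidate ['C1=M'] -> C0=M] -> [M,I]
Op 10: C0 write [C0 write: already M (modified), no change] -> [M,I]
Op 11: C0 read [C0 read: already in M, no change] -> [M,I]

Answer: M I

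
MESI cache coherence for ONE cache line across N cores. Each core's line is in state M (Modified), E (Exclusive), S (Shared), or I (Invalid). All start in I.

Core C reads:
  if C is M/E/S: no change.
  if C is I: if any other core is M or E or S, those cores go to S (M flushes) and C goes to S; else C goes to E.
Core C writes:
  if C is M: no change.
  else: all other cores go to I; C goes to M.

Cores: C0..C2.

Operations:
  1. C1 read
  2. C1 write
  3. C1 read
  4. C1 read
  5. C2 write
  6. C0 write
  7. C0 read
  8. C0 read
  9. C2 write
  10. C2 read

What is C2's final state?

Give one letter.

Answer: M

Derivation:
Op 1: C1 read [C1 read from I: no other sharers -> C1=E (exclusive)] -> [I,E,I]
Op 2: C1 write [C1 write: invalidate none -> C1=M] -> [I,M,I]
Op 3: C1 read [C1 read: already in M, no change] -> [I,M,I]
Op 4: C1 read [C1 read: already in M, no change] -> [I,M,I]
Op 5: C2 write [C2 write: invalidate ['C1=M'] -> C2=M] -> [I,I,M]
Op 6: C0 write [C0 write: invalidate ['C2=M'] -> C0=M] -> [M,I,I]
Op 7: C0 read [C0 read: already in M, no change] -> [M,I,I]
Op 8: C0 read [C0 read: already in M, no change] -> [M,I,I]
Op 9: C2 write [C2 write: invalidate ['C0=M'] -> C2=M] -> [I,I,M]
Op 10: C2 read [C2 read: already in M, no change] -> [I,I,M]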